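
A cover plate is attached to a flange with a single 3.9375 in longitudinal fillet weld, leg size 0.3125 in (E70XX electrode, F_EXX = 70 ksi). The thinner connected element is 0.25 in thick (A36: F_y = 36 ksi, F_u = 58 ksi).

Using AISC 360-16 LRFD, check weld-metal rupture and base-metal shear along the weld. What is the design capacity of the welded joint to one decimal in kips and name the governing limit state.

Weld metal: throat = 0.707×0.3125 = 0.22094 in, L = 3.9375 in. φR_n = 0.75 × 0.6 × 70 × 0.22094 × 3.9375 = 27.4 kips.
Base metal shear (0.25 in plate): yield φR_n = 1.0×0.6×36×0.25×3.9375 = 21.3 kips; rupture φR_n = 0.75×0.6×58×0.25×3.9375 = 25.7 kips; take 21.3 kips (yield).
Governing: min(27.4, 21.3) = 21.3 kips → base-metal shear.

21.3 kips (base-metal shear governs)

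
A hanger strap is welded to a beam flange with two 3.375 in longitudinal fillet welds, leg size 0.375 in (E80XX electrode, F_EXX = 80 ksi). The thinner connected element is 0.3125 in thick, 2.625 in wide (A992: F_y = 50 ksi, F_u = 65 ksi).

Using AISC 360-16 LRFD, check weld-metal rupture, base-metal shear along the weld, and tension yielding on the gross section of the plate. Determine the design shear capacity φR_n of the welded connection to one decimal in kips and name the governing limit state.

36.9 kips (gross-section yield governs)

Weld metal: throat = 0.707×0.375 = 0.26513 in, L = 2×3.375 = 6.75 in. φR_n = 0.75 × 0.6 × 80 × 0.26513 × 6.75 = 64.4 kips.
Base metal shear (0.3125 in plate): yield φR_n = 1.0×0.6×50×0.3125×6.75 = 63.3 kips; rupture φR_n = 0.75×0.6×65×0.3125×6.75 = 61.7 kips; take 61.7 kips (rupture).
Tension yield (gross): A_g = 2.625×0.3125 = 0.82031 in². φR_n = 0.90 × 50 × 0.82031 = 36.9 kips.
Governing: min(64.4, 61.7, 36.9) = 36.9 kips → gross-section yield.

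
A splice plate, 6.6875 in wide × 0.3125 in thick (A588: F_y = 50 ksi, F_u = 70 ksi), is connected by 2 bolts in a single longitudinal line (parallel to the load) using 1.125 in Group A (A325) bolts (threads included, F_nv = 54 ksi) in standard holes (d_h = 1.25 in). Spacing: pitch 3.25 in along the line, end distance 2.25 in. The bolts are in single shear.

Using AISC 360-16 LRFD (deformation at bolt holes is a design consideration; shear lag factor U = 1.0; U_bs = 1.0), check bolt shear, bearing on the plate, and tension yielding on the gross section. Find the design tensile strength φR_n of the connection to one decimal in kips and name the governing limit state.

71.4 kips (bearing governs)

Bolt shear: A_b = π(1.125)²/4 = 0.99402 in². φR_n = 0.75 × 54 × 0.99402 × 2 × 1 = 80.5 kips.
Bearing (0.3125 in plate, F_u = 70 ksi): end bolts L_c = 2.25 − 1.25/2 = 1.625, R_n = min(1.2×1.625×0.3125×70, 2.4×1.125×0.3125×70) = 42.656 kips/bolt; interior L_c = 3.25 − 1.25 = 2, R_n = 52.5 kips/bolt. φR_n = 0.75 × (1×42.656 + 1×52.5) = 71.4 kips.
Tension yield (gross): A_g = 6.6875×0.3125 = 2.0898 in². φR_n = 0.90 × 50 × 2.0898 = 94.0 kips.
Governing: min(80.5, 71.4, 94.0) = 71.4 kips → bearing.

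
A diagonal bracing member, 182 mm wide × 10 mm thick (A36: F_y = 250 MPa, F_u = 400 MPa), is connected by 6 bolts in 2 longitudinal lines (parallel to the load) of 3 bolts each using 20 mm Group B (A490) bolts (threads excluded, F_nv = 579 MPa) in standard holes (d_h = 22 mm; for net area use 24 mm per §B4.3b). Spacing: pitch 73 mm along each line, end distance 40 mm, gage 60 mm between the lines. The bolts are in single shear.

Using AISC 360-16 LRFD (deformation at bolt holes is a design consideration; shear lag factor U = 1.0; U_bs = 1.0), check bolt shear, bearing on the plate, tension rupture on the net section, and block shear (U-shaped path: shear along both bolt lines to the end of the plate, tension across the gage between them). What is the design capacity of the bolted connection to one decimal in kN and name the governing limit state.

Bolt shear: A_b = π(20)²/4 = 314.16 mm². φR_n = 0.75 × 579 × 314.16 × 6 × 1 = 818.5 kN.
Bearing (10 mm plate, F_u = 400 MPa): end bolts L_c = 40 − 22/2 = 29, R_n = min(1.2×29×10×400, 2.4×20×10×400) = 139.2 kN/bolt; interior L_c = 73 − 22 = 51, R_n = 192 kN/bolt. φR_n = 0.75 × (2×139.2 + 4×192) = 784.8 kN.
Tension rupture (net): A_n = (182 − 2×24)×10 = 1340 mm² (U = 1.0, A_e = A_n). φR_n = 0.75 × 400 × 1340 = 402.0 kN.
Block shear: shear path 2×[40+2×73] = 2×186 mm, A_gv = 3720, A_nv = 2×(186 − 2.5×24)×10 = 2520 mm²; tension across gage: (60 − 1×24)×10 = 360 mm². R_n = min(0.6×400×2520, 0.6×250×3720) + 1.0×400×360 = min(604.8, 558) + 144 = 702 kN. φR_n = 0.75 × 702 = 526.5 kN.
Governing: min(818.5, 784.8, 402.0, 526.5) = 402.0 kN → net-section rupture.

402.0 kN (net-section rupture governs)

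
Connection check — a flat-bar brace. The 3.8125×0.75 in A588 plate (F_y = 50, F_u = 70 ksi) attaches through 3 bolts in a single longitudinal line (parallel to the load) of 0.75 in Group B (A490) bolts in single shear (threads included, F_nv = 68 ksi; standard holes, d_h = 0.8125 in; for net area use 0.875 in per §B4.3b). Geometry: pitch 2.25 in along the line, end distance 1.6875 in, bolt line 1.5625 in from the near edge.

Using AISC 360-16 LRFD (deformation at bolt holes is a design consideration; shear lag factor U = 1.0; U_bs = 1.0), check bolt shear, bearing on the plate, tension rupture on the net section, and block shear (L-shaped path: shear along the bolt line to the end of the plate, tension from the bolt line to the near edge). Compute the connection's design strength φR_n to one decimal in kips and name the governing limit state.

Bolt shear: A_b = π(0.75)²/4 = 0.44179 in². φR_n = 0.75 × 68 × 0.44179 × 3 × 1 = 67.6 kips.
Bearing (0.75 in plate, F_u = 70 ksi): end bolts L_c = 1.6875 − 0.8125/2 = 1.28125, R_n = min(1.2×1.28125×0.75×70, 2.4×0.75×0.75×70) = 80.719 kips/bolt; interior L_c = 2.25 − 0.8125 = 1.4375, R_n = 90.563 kips/bolt. φR_n = 0.75 × (1×80.719 + 2×90.563) = 196.4 kips.
Tension rupture (net): A_n = (3.8125 − 1×0.875)×0.75 = 2.2031 in² (U = 1.0, A_e = A_n). φR_n = 0.75 × 70 × 2.2031 = 115.7 kips.
Block shear: shear path 1×[1.6875+2×2.25] = 1×6.1875 in, A_gv = 4.6406, A_nv = 1×(6.1875 − 2.5×0.875)×0.75 = 3 in²; tension to near edge: (1.5625 − 0.5×0.875)×0.75 = 0.84375 in². R_n = min(0.6×70×3, 0.6×50×4.6406) + 1.0×70×0.84375 = min(126, 139.22) + 59.063 = 185.06 kips. φR_n = 0.75 × 185.06 = 138.8 kips.
Governing: min(67.6, 196.4, 115.7, 138.8) = 67.6 kips → bolt shear.

67.6 kips (bolt shear governs)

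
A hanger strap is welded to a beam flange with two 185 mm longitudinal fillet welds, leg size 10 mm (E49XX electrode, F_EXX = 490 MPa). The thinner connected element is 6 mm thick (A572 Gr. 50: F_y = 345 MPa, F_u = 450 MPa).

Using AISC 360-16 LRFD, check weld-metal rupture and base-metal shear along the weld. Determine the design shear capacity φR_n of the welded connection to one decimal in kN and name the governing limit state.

Weld metal: throat = 0.707×10 = 7.07 mm, L = 2×185 = 370 mm. φR_n = 0.75 × 0.6 × 490 × 7.07 × 370 = 576.8 kN.
Base metal shear (6 mm plate): yield φR_n = 1.0×0.6×345×6×370 = 459.5 kN; rupture φR_n = 0.75×0.6×450×6×370 = 449.6 kN; take 449.6 kN (rupture).
Governing: min(576.8, 449.6) = 449.6 kN → base-metal shear.

449.6 kN (base-metal shear governs)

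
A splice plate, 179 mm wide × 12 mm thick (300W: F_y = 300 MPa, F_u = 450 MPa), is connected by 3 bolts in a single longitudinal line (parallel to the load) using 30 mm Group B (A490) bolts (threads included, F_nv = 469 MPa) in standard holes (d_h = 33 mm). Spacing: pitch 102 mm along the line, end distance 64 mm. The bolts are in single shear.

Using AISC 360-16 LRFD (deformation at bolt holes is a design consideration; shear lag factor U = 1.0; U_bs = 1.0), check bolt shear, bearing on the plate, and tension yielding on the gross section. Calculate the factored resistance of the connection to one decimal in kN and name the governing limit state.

Bolt shear: A_b = π(30)²/4 = 706.86 mm². φR_n = 0.75 × 469 × 706.86 × 3 × 1 = 745.9 kN.
Bearing (12 mm plate, F_u = 450 MPa): end bolts L_c = 64 − 33/2 = 47.5, R_n = min(1.2×47.5×12×450, 2.4×30×12×450) = 307.8 kN/bolt; interior L_c = 102 − 33 = 69, R_n = 388.8 kN/bolt. φR_n = 0.75 × (1×307.8 + 2×388.8) = 814.1 kN.
Tension yield (gross): A_g = 179×12 = 2148 mm². φR_n = 0.90 × 300 × 2148 = 580.0 kN.
Governing: min(745.9, 814.1, 580.0) = 580.0 kN → gross-section yield.

580.0 kN (gross-section yield governs)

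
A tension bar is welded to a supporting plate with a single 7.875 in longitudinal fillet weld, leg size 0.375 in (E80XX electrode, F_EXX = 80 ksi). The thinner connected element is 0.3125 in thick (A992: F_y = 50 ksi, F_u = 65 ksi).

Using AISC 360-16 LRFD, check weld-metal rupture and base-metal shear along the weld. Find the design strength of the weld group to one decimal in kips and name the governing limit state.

72.0 kips (base-metal shear governs)

Weld metal: throat = 0.707×0.375 = 0.26513 in, L = 7.875 in. φR_n = 0.75 × 0.6 × 80 × 0.26513 × 7.875 = 75.2 kips.
Base metal shear (0.3125 in plate): yield φR_n = 1.0×0.6×50×0.3125×7.875 = 73.8 kips; rupture φR_n = 0.75×0.6×65×0.3125×7.875 = 72.0 kips; take 72.0 kips (rupture).
Governing: min(75.2, 72.0) = 72.0 kips → base-metal shear.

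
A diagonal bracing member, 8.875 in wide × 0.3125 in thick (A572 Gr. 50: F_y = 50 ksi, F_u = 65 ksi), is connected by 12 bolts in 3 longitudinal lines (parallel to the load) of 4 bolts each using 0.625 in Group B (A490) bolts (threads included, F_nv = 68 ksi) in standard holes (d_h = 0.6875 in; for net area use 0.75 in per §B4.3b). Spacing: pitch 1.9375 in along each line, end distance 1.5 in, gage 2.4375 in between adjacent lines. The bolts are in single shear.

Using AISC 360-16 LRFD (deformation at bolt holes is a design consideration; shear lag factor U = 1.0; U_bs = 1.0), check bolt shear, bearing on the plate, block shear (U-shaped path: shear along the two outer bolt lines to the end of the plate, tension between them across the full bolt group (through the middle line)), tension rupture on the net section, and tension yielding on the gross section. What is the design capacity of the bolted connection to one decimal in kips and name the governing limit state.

Bolt shear: A_b = π(0.625)²/4 = 0.3068 in². φR_n = 0.75 × 68 × 0.3068 × 12 × 1 = 187.8 kips.
Bearing (0.3125 in plate, F_u = 65 ksi): end bolts L_c = 1.5 − 0.6875/2 = 1.15625, R_n = min(1.2×1.15625×0.3125×65, 2.4×0.625×0.3125×65) = 28.184 kips/bolt; interior L_c = 1.9375 − 0.6875 = 1.25, R_n = 30.469 kips/bolt. φR_n = 0.75 × (3×28.184 + 9×30.469) = 269.1 kips.
Block shear: shear path 2×[1.5+3×1.9375] = 2×7.3125 in, A_gv = 4.5703, A_nv = 2×(7.3125 − 3.5×0.75)×0.3125 = 2.9297 in²; tension across gage: (4.875 − 2×0.75)×0.3125 = 1.0547 in². R_n = min(0.6×65×2.9297, 0.6×50×4.5703) + 1.0×65×1.0547 = min(114.26, 137.11) + 68.556 = 182.82 kips. φR_n = 0.75 × 182.82 = 137.1 kips.
Tension rupture (net): A_n = (8.875 − 3×0.75)×0.3125 = 2.0703 in² (U = 1.0, A_e = A_n). φR_n = 0.75 × 65 × 2.0703 = 100.9 kips.
Tension yield (gross): A_g = 8.875×0.3125 = 2.7734 in². φR_n = 0.90 × 50 × 2.7734 = 124.8 kips.
Governing: min(187.8, 269.1, 137.1, 100.9, 124.8) = 100.9 kips → net-section rupture.

100.9 kips (net-section rupture governs)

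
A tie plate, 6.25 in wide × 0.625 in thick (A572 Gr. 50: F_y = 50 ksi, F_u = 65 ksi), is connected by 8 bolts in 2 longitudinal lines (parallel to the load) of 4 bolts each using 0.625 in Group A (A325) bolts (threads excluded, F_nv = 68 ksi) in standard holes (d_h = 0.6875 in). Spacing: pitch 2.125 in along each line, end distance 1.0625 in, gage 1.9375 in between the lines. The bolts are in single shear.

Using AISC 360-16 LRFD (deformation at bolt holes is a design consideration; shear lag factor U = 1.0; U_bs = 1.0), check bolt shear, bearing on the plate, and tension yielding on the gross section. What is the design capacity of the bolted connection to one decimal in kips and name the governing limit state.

Bolt shear: A_b = π(0.625)²/4 = 0.3068 in². φR_n = 0.75 × 68 × 0.3068 × 8 × 1 = 125.2 kips.
Bearing (0.625 in plate, F_u = 65 ksi): end bolts L_c = 1.0625 − 0.6875/2 = 0.71875, R_n = min(1.2×0.71875×0.625×65, 2.4×0.625×0.625×65) = 35.039 kips/bolt; interior L_c = 2.125 − 0.6875 = 1.4375, R_n = 60.938 kips/bolt. φR_n = 0.75 × (2×35.039 + 6×60.938) = 326.8 kips.
Tension yield (gross): A_g = 6.25×0.625 = 3.9063 in². φR_n = 0.90 × 50 × 3.9063 = 175.8 kips.
Governing: min(125.2, 326.8, 175.8) = 125.2 kips → bolt shear.

125.2 kips (bolt shear governs)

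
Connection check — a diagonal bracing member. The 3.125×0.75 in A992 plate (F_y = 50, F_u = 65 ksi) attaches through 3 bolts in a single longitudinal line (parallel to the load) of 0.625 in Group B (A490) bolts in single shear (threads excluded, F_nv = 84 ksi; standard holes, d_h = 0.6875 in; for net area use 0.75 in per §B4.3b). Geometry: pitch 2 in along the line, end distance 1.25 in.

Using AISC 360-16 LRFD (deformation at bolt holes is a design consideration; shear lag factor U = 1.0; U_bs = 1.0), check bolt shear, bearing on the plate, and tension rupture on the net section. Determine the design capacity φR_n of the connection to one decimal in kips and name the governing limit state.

Bolt shear: A_b = π(0.625)²/4 = 0.3068 in². φR_n = 0.75 × 84 × 0.3068 × 3 × 1 = 58.0 kips.
Bearing (0.75 in plate, F_u = 65 ksi): end bolts L_c = 1.25 − 0.6875/2 = 0.90625, R_n = min(1.2×0.90625×0.75×65, 2.4×0.625×0.75×65) = 53.016 kips/bolt; interior L_c = 2 − 0.6875 = 1.3125, R_n = 73.125 kips/bolt. φR_n = 0.75 × (1×53.016 + 2×73.125) = 149.4 kips.
Tension rupture (net): A_n = (3.125 − 1×0.75)×0.75 = 1.7813 in² (U = 1.0, A_e = A_n). φR_n = 0.75 × 65 × 1.7813 = 86.8 kips.
Governing: min(58.0, 149.4, 86.8) = 58.0 kips → bolt shear.

58.0 kips (bolt shear governs)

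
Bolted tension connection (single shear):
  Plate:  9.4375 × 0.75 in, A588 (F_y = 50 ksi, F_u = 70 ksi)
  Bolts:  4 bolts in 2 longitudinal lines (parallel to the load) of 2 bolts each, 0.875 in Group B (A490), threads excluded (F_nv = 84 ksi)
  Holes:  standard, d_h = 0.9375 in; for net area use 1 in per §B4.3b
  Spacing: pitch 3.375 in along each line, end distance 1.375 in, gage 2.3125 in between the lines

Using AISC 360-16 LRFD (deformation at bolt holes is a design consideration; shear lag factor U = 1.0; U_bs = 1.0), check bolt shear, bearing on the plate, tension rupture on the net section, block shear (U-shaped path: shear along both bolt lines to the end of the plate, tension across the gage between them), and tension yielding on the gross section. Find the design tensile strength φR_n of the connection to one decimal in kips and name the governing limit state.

Bolt shear: A_b = π(0.875)²/4 = 0.60132 in². φR_n = 0.75 × 84 × 0.60132 × 4 × 1 = 151.5 kips.
Bearing (0.75 in plate, F_u = 70 ksi): end bolts L_c = 1.375 − 0.9375/2 = 0.90625, R_n = min(1.2×0.90625×0.75×70, 2.4×0.875×0.75×70) = 57.094 kips/bolt; interior L_c = 3.375 − 0.9375 = 2.4375, R_n = 110.25 kips/bolt. φR_n = 0.75 × (2×57.094 + 2×110.25) = 251.0 kips.
Tension rupture (net): A_n = (9.4375 − 2×1)×0.75 = 5.5781 in² (U = 1.0, A_e = A_n). φR_n = 0.75 × 70 × 5.5781 = 292.9 kips.
Block shear: shear path 2×[1.375+1×3.375] = 2×4.75 in, A_gv = 7.125, A_nv = 2×(4.75 − 1.5×1)×0.75 = 4.875 in²; tension across gage: (2.3125 − 1×1)×0.75 = 0.98438 in². R_n = min(0.6×70×4.875, 0.6×50×7.125) + 1.0×70×0.98438 = min(204.75, 213.75) + 68.907 = 273.66 kips. φR_n = 0.75 × 273.66 = 205.2 kips.
Tension yield (gross): A_g = 9.4375×0.75 = 7.0781 in². φR_n = 0.90 × 50 × 7.0781 = 318.5 kips.
Governing: min(151.5, 251.0, 292.9, 205.2, 318.5) = 151.5 kips → bolt shear.

151.5 kips (bolt shear governs)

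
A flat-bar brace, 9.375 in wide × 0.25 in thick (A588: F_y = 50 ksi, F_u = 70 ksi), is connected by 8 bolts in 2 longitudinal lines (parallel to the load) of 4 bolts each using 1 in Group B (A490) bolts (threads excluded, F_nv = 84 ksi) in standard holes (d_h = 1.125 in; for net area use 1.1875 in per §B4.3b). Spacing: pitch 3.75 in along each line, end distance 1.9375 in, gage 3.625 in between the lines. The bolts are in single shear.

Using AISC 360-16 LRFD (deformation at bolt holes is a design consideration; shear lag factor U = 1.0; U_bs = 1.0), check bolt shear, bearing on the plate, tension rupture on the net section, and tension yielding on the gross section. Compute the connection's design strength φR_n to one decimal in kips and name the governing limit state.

91.9 kips (net-section rupture governs)

Bolt shear: A_b = π(1)²/4 = 0.7854 in². φR_n = 0.75 × 84 × 0.7854 × 8 × 1 = 395.8 kips.
Bearing (0.25 in plate, F_u = 70 ksi): end bolts L_c = 1.9375 − 1.125/2 = 1.375, R_n = min(1.2×1.375×0.25×70, 2.4×1×0.25×70) = 28.875 kips/bolt; interior L_c = 3.75 − 1.125 = 2.625, R_n = 42 kips/bolt. φR_n = 0.75 × (2×28.875 + 6×42) = 232.3 kips.
Tension rupture (net): A_n = (9.375 − 2×1.1875)×0.25 = 1.75 in² (U = 1.0, A_e = A_n). φR_n = 0.75 × 70 × 1.75 = 91.9 kips.
Tension yield (gross): A_g = 9.375×0.25 = 2.3438 in². φR_n = 0.90 × 50 × 2.3438 = 105.5 kips.
Governing: min(395.8, 232.3, 91.9, 105.5) = 91.9 kips → net-section rupture.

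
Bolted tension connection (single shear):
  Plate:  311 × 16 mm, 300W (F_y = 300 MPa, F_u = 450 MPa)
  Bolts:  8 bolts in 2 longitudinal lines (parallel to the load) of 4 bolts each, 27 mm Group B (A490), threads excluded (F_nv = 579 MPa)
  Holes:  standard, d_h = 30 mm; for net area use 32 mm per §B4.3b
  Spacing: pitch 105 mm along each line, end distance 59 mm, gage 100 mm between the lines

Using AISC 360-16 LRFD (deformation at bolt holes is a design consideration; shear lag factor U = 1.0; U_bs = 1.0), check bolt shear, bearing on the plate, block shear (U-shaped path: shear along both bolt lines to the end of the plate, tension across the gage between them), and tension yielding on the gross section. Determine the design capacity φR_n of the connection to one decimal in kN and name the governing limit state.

1343.5 kN (gross-section yield governs)

Bolt shear: A_b = π(27)²/4 = 572.56 mm². φR_n = 0.75 × 579 × 572.56 × 8 × 1 = 1989.1 kN.
Bearing (16 mm plate, F_u = 450 MPa): end bolts L_c = 59 − 30/2 = 44, R_n = min(1.2×44×16×450, 2.4×27×16×450) = 380.16 kN/bolt; interior L_c = 105 − 30 = 75, R_n = 466.56 kN/bolt. φR_n = 0.75 × (2×380.16 + 6×466.56) = 2669.8 kN.
Block shear: shear path 2×[59+3×105] = 2×374 mm, A_gv = 11968, A_nv = 2×(374 − 3.5×32)×16 = 8384 mm²; tension across gage: (100 − 1×32)×16 = 1088 mm². R_n = min(0.6×450×8384, 0.6×300×11968) + 1.0×450×1088 = min(2263.7, 2154.2) + 489.6 = 2643.8 kN. φR_n = 0.75 × 2643.8 = 1982.9 kN.
Tension yield (gross): A_g = 311×16 = 4976 mm². φR_n = 0.90 × 300 × 4976 = 1343.5 kN.
Governing: min(1989.1, 2669.8, 1982.9, 1343.5) = 1343.5 kN → gross-section yield.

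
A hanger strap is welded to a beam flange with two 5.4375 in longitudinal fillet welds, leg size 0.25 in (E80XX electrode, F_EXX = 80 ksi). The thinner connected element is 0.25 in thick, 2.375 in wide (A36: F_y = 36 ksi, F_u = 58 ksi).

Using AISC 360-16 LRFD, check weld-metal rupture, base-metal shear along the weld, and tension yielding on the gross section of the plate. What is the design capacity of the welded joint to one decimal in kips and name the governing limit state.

Weld metal: throat = 0.707×0.25 = 0.17675 in, L = 2×5.4375 = 10.875 in. φR_n = 0.75 × 0.6 × 80 × 0.17675 × 10.875 = 69.2 kips.
Base metal shear (0.25 in plate): yield φR_n = 1.0×0.6×36×0.25×10.875 = 58.7 kips; rupture φR_n = 0.75×0.6×58×0.25×10.875 = 71.0 kips; take 58.7 kips (yield).
Tension yield (gross): A_g = 2.375×0.25 = 0.59375 in². φR_n = 0.90 × 36 × 0.59375 = 19.2 kips.
Governing: min(69.2, 58.7, 19.2) = 19.2 kips → gross-section yield.

19.2 kips (gross-section yield governs)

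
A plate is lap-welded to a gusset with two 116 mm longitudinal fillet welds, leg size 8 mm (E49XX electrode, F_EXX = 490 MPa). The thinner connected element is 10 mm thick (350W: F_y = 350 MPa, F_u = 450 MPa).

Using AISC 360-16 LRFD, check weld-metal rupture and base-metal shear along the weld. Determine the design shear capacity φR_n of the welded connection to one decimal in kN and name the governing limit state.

289.3 kN (weld metal governs)

Weld metal: throat = 0.707×8 = 5.656 mm, L = 2×116 = 232 mm. φR_n = 0.75 × 0.6 × 490 × 5.656 × 232 = 289.3 kN.
Base metal shear (10 mm plate): yield φR_n = 1.0×0.6×350×10×232 = 487.2 kN; rupture φR_n = 0.75×0.6×450×10×232 = 469.8 kN; take 469.8 kN (rupture).
Governing: min(289.3, 469.8) = 289.3 kN → weld metal.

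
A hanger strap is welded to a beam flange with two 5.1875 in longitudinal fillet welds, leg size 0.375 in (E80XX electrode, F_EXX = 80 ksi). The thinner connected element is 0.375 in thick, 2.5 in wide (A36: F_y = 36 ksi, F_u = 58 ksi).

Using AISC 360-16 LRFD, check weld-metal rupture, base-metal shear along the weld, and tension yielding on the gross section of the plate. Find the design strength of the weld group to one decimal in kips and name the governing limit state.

30.4 kips (gross-section yield governs)

Weld metal: throat = 0.707×0.375 = 0.26513 in, L = 2×5.1875 = 10.375 in. φR_n = 0.75 × 0.6 × 80 × 0.26513 × 10.375 = 99.0 kips.
Base metal shear (0.375 in plate): yield φR_n = 1.0×0.6×36×0.375×10.375 = 84.0 kips; rupture φR_n = 0.75×0.6×58×0.375×10.375 = 101.5 kips; take 84.0 kips (yield).
Tension yield (gross): A_g = 2.5×0.375 = 0.9375 in². φR_n = 0.90 × 36 × 0.9375 = 30.4 kips.
Governing: min(99.0, 84.0, 30.4) = 30.4 kips → gross-section yield.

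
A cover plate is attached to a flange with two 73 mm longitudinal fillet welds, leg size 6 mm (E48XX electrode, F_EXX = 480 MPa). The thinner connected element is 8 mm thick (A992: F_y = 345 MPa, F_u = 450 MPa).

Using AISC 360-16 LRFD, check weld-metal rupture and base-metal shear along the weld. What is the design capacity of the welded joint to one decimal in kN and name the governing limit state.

133.8 kN (weld metal governs)

Weld metal: throat = 0.707×6 = 4.242 mm, L = 2×73 = 146 mm. φR_n = 0.75 × 0.6 × 480 × 4.242 × 146 = 133.8 kN.
Base metal shear (8 mm plate): yield φR_n = 1.0×0.6×345×8×146 = 241.8 kN; rupture φR_n = 0.75×0.6×450×8×146 = 236.5 kN; take 236.5 kN (rupture).
Governing: min(133.8, 236.5) = 133.8 kN → weld metal.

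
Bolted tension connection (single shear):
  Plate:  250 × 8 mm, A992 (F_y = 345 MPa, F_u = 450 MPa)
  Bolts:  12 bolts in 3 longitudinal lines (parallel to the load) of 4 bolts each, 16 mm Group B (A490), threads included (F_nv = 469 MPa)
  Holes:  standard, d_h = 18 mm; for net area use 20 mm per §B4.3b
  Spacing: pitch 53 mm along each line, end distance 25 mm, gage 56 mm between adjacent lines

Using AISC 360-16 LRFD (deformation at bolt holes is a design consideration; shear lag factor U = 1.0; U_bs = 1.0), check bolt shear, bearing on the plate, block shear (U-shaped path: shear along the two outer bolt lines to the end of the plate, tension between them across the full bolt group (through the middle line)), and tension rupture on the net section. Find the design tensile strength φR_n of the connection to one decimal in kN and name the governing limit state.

513.0 kN (net-section rupture governs)

Bolt shear: A_b = π(16)²/4 = 201.06 mm². φR_n = 0.75 × 469 × 201.06 × 12 × 1 = 848.7 kN.
Bearing (8 mm plate, F_u = 450 MPa): end bolts L_c = 25 − 18/2 = 16, R_n = min(1.2×16×8×450, 2.4×16×8×450) = 69.12 kN/bolt; interior L_c = 53 − 18 = 35, R_n = 138.24 kN/bolt. φR_n = 0.75 × (3×69.12 + 9×138.24) = 1088.6 kN.
Block shear: shear path 2×[25+3×53] = 2×184 mm, A_gv = 2944, A_nv = 2×(184 − 3.5×20)×8 = 1824 mm²; tension across gage: (112 − 2×20)×8 = 576 mm². R_n = min(0.6×450×1824, 0.6×345×2944) + 1.0×450×576 = min(492.48, 609.41) + 259.2 = 751.68 kN. φR_n = 0.75 × 751.68 = 563.8 kN.
Tension rupture (net): A_n = (250 − 3×20)×8 = 1520 mm² (U = 1.0, A_e = A_n). φR_n = 0.75 × 450 × 1520 = 513.0 kN.
Governing: min(848.7, 1088.6, 563.8, 513.0) = 513.0 kN → net-section rupture.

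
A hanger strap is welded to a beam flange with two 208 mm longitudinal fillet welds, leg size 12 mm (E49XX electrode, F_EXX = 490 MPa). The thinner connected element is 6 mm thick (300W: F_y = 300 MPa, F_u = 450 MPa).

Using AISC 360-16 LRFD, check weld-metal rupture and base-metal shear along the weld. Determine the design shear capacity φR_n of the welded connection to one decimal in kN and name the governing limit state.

449.3 kN (base-metal shear governs)

Weld metal: throat = 0.707×12 = 8.484 mm, L = 2×208 = 416 mm. φR_n = 0.75 × 0.6 × 490 × 8.484 × 416 = 778.2 kN.
Base metal shear (6 mm plate): yield φR_n = 1.0×0.6×300×6×416 = 449.3 kN; rupture φR_n = 0.75×0.6×450×6×416 = 505.4 kN; take 449.3 kN (yield).
Governing: min(778.2, 449.3) = 449.3 kN → base-metal shear.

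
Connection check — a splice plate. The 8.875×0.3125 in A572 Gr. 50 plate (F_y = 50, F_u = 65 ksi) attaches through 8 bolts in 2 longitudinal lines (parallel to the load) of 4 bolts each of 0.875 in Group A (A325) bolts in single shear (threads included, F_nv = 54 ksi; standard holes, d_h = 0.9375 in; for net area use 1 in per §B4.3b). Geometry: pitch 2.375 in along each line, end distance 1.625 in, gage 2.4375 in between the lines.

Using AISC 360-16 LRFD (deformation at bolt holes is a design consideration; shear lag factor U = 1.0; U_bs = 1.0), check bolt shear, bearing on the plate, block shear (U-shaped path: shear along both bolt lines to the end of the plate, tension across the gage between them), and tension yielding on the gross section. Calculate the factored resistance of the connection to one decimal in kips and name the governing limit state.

Bolt shear: A_b = π(0.875)²/4 = 0.60132 in². φR_n = 0.75 × 54 × 0.60132 × 8 × 1 = 194.8 kips.
Bearing (0.3125 in plate, F_u = 65 ksi): end bolts L_c = 1.625 − 0.9375/2 = 1.15625, R_n = min(1.2×1.15625×0.3125×65, 2.4×0.875×0.3125×65) = 28.184 kips/bolt; interior L_c = 2.375 − 0.9375 = 1.4375, R_n = 35.039 kips/bolt. φR_n = 0.75 × (2×28.184 + 6×35.039) = 200.0 kips.
Block shear: shear path 2×[1.625+3×2.375] = 2×8.75 in, A_gv = 5.4688, A_nv = 2×(8.75 − 3.5×1)×0.3125 = 3.2813 in²; tension across gage: (2.4375 − 1×1)×0.3125 = 0.44922 in². R_n = min(0.6×65×3.2813, 0.6×50×5.4688) + 1.0×65×0.44922 = min(127.97, 164.06) + 29.199 = 157.17 kips. φR_n = 0.75 × 157.17 = 117.9 kips.
Tension yield (gross): A_g = 8.875×0.3125 = 2.7734 in². φR_n = 0.90 × 50 × 2.7734 = 124.8 kips.
Governing: min(194.8, 200.0, 117.9, 124.8) = 117.9 kips → block shear.

117.9 kips (block shear governs)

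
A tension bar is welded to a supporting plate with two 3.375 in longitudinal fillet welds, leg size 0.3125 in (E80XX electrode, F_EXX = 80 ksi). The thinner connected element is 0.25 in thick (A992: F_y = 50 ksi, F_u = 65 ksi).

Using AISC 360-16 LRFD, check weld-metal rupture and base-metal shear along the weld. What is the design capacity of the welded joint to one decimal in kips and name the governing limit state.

49.4 kips (base-metal shear governs)

Weld metal: throat = 0.707×0.3125 = 0.22094 in, L = 2×3.375 = 6.75 in. φR_n = 0.75 × 0.6 × 80 × 0.22094 × 6.75 = 53.7 kips.
Base metal shear (0.25 in plate): yield φR_n = 1.0×0.6×50×0.25×6.75 = 50.6 kips; rupture φR_n = 0.75×0.6×65×0.25×6.75 = 49.4 kips; take 49.4 kips (rupture).
Governing: min(53.7, 49.4) = 49.4 kips → base-metal shear.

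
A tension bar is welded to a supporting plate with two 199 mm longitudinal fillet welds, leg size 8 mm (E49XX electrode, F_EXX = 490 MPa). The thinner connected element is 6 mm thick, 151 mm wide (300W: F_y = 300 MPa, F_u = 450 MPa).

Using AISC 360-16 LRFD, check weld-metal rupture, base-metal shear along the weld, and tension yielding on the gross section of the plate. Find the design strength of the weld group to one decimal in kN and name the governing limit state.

244.6 kN (gross-section yield governs)

Weld metal: throat = 0.707×8 = 5.656 mm, L = 2×199 = 398 mm. φR_n = 0.75 × 0.6 × 490 × 5.656 × 398 = 496.4 kN.
Base metal shear (6 mm plate): yield φR_n = 1.0×0.6×300×6×398 = 429.8 kN; rupture φR_n = 0.75×0.6×450×6×398 = 483.6 kN; take 429.8 kN (yield).
Tension yield (gross): A_g = 151×6 = 906 mm². φR_n = 0.90 × 300 × 906 = 244.6 kN.
Governing: min(496.4, 429.8, 244.6) = 244.6 kN → gross-section yield.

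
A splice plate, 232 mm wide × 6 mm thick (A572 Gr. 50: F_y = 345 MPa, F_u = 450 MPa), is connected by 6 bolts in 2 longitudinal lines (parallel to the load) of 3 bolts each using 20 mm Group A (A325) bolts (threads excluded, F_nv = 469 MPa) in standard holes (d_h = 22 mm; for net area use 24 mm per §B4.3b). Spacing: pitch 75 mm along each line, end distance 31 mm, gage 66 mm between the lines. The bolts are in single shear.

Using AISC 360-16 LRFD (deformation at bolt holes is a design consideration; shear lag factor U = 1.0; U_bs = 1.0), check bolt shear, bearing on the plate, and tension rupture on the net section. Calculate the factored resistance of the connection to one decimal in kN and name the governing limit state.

Bolt shear: A_b = π(20)²/4 = 314.16 mm². φR_n = 0.75 × 469 × 314.16 × 6 × 1 = 663.0 kN.
Bearing (6 mm plate, F_u = 450 MPa): end bolts L_c = 31 − 22/2 = 20, R_n = min(1.2×20×6×450, 2.4×20×6×450) = 64.8 kN/bolt; interior L_c = 75 − 22 = 53, R_n = 129.6 kN/bolt. φR_n = 0.75 × (2×64.8 + 4×129.6) = 486.0 kN.
Tension rupture (net): A_n = (232 − 2×24)×6 = 1104 mm² (U = 1.0, A_e = A_n). φR_n = 0.75 × 450 × 1104 = 372.6 kN.
Governing: min(663.0, 486.0, 372.6) = 372.6 kN → net-section rupture.

372.6 kN (net-section rupture governs)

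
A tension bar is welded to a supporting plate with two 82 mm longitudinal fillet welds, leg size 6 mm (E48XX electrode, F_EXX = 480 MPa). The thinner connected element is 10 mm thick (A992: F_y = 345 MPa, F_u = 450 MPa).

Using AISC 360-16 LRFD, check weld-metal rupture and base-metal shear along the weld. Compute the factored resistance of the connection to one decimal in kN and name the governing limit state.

150.3 kN (weld metal governs)

Weld metal: throat = 0.707×6 = 4.242 mm, L = 2×82 = 164 mm. φR_n = 0.75 × 0.6 × 480 × 4.242 × 164 = 150.3 kN.
Base metal shear (10 mm plate): yield φR_n = 1.0×0.6×345×10×164 = 339.5 kN; rupture φR_n = 0.75×0.6×450×10×164 = 332.1 kN; take 332.1 kN (rupture).
Governing: min(150.3, 332.1) = 150.3 kN → weld metal.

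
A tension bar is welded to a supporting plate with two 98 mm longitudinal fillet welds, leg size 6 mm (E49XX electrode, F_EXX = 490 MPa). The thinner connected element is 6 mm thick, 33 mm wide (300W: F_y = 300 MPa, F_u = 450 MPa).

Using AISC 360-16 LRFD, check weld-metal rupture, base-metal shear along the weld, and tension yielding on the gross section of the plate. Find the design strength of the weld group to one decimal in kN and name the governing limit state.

Weld metal: throat = 0.707×6 = 4.242 mm, L = 2×98 = 196 mm. φR_n = 0.75 × 0.6 × 490 × 4.242 × 196 = 183.3 kN.
Base metal shear (6 mm plate): yield φR_n = 1.0×0.6×300×6×196 = 211.7 kN; rupture φR_n = 0.75×0.6×450×6×196 = 238.1 kN; take 211.7 kN (yield).
Tension yield (gross): A_g = 33×6 = 198 mm². φR_n = 0.90 × 300 × 198 = 53.5 kN.
Governing: min(183.3, 211.7, 53.5) = 53.5 kN → gross-section yield.

53.5 kN (gross-section yield governs)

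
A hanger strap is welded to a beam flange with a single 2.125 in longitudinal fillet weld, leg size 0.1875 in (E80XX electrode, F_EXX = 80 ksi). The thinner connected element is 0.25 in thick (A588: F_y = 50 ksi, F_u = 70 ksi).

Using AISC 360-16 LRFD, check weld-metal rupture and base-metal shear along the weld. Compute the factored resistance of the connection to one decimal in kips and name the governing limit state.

Weld metal: throat = 0.707×0.1875 = 0.13256 in, L = 2.125 in. φR_n = 0.75 × 0.6 × 80 × 0.13256 × 2.125 = 10.1 kips.
Base metal shear (0.25 in plate): yield φR_n = 1.0×0.6×50×0.25×2.125 = 15.9 kips; rupture φR_n = 0.75×0.6×70×0.25×2.125 = 16.7 kips; take 15.9 kips (yield).
Governing: min(10.1, 15.9) = 10.1 kips → weld metal.

10.1 kips (weld metal governs)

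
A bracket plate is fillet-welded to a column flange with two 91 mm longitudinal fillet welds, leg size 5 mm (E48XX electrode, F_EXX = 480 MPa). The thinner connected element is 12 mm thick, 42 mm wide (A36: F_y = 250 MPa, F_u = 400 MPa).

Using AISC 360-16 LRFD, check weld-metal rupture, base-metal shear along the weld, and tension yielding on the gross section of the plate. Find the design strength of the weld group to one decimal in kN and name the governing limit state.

Weld metal: throat = 0.707×5 = 3.535 mm, L = 2×91 = 182 mm. φR_n = 0.75 × 0.6 × 480 × 3.535 × 182 = 139.0 kN.
Base metal shear (12 mm plate): yield φR_n = 1.0×0.6×250×12×182 = 327.6 kN; rupture φR_n = 0.75×0.6×400×12×182 = 393.1 kN; take 327.6 kN (yield).
Tension yield (gross): A_g = 42×12 = 504 mm². φR_n = 0.90 × 250 × 504 = 113.4 kN.
Governing: min(139.0, 327.6, 113.4) = 113.4 kN → gross-section yield.

113.4 kN (gross-section yield governs)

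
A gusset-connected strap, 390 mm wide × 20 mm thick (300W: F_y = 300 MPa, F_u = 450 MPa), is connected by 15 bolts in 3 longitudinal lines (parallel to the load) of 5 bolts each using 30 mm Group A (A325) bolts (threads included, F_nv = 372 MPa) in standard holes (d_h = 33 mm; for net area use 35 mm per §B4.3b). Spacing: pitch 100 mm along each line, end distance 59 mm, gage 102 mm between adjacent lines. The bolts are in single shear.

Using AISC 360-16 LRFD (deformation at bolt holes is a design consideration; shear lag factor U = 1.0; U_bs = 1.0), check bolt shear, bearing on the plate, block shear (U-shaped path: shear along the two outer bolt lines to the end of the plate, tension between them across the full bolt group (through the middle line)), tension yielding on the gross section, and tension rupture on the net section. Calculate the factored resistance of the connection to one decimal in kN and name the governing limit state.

Bolt shear: A_b = π(30)²/4 = 706.86 mm². φR_n = 0.75 × 372 × 706.86 × 15 × 1 = 2958.2 kN.
Bearing (20 mm plate, F_u = 450 MPa): end bolts L_c = 59 − 33/2 = 42.5, R_n = min(1.2×42.5×20×450, 2.4×30×20×450) = 459 kN/bolt; interior L_c = 100 − 33 = 67, R_n = 648 kN/bolt. φR_n = 0.75 × (3×459 + 12×648) = 6864.8 kN.
Block shear: shear path 2×[59+4×100] = 2×459 mm, A_gv = 18360, A_nv = 2×(459 − 4.5×35)×20 = 12060 mm²; tension across gage: (204 − 2×35)×20 = 2680 mm². R_n = min(0.6×450×12060, 0.6×300×18360) + 1.0×450×2680 = min(3256.2, 3304.8) + 1206 = 4462.2 kN. φR_n = 0.75 × 4462.2 = 3346.7 kN.
Tension yield (gross): A_g = 390×20 = 7800 mm². φR_n = 0.90 × 300 × 7800 = 2106.0 kN.
Tension rupture (net): A_n = (390 − 3×35)×20 = 5700 mm² (U = 1.0, A_e = A_n). φR_n = 0.75 × 450 × 5700 = 1923.8 kN.
Governing: min(2958.2, 6864.8, 3346.7, 2106.0, 1923.8) = 1923.8 kN → net-section rupture.

1923.8 kN (net-section rupture governs)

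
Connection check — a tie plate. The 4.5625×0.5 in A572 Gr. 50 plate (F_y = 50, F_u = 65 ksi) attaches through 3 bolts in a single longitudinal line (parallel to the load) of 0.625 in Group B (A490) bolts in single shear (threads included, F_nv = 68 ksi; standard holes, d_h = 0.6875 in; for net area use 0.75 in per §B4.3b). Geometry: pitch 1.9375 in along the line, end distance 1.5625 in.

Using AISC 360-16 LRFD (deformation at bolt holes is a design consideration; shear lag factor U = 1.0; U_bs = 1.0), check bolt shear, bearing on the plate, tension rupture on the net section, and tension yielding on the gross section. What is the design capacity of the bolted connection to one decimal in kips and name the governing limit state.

Bolt shear: A_b = π(0.625)²/4 = 0.3068 in². φR_n = 0.75 × 68 × 0.3068 × 3 × 1 = 46.9 kips.
Bearing (0.5 in plate, F_u = 65 ksi): end bolts L_c = 1.5625 − 0.6875/2 = 1.21875, R_n = min(1.2×1.21875×0.5×65, 2.4×0.625×0.5×65) = 47.531 kips/bolt; interior L_c = 1.9375 − 0.6875 = 1.25, R_n = 48.75 kips/bolt. φR_n = 0.75 × (1×47.531 + 2×48.75) = 108.8 kips.
Tension rupture (net): A_n = (4.5625 − 1×0.75)×0.5 = 1.9063 in² (U = 1.0, A_e = A_n). φR_n = 0.75 × 65 × 1.9063 = 92.9 kips.
Tension yield (gross): A_g = 4.5625×0.5 = 2.2813 in². φR_n = 0.90 × 50 × 2.2813 = 102.7 kips.
Governing: min(46.9, 108.8, 92.9, 102.7) = 46.9 kips → bolt shear.

46.9 kips (bolt shear governs)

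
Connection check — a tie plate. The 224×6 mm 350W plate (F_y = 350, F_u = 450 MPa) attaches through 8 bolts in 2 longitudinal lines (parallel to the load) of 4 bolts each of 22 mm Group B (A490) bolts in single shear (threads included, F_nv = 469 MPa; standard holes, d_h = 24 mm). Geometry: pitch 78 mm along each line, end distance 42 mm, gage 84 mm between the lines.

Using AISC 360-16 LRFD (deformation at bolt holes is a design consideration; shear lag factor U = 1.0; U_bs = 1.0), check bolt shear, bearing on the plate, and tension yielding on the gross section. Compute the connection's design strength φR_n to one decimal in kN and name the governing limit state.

423.4 kN (gross-section yield governs)

Bolt shear: A_b = π(22)²/4 = 380.13 mm². φR_n = 0.75 × 469 × 380.13 × 8 × 1 = 1069.7 kN.
Bearing (6 mm plate, F_u = 450 MPa): end bolts L_c = 42 − 24/2 = 30, R_n = min(1.2×30×6×450, 2.4×22×6×450) = 97.2 kN/bolt; interior L_c = 78 − 24 = 54, R_n = 142.56 kN/bolt. φR_n = 0.75 × (2×97.2 + 6×142.56) = 787.3 kN.
Tension yield (gross): A_g = 224×6 = 1344 mm². φR_n = 0.90 × 350 × 1344 = 423.4 kN.
Governing: min(1069.7, 787.3, 423.4) = 423.4 kN → gross-section yield.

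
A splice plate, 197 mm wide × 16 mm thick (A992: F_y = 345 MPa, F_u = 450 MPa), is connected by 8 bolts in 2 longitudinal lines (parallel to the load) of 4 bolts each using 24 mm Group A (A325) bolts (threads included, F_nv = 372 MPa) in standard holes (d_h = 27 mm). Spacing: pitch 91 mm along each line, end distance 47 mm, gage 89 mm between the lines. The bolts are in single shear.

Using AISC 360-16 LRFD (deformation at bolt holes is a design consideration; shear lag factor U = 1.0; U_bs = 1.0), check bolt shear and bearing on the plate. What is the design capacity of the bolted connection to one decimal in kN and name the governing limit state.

1009.7 kN (bolt shear governs)

Bolt shear: A_b = π(24)²/4 = 452.39 mm². φR_n = 0.75 × 372 × 452.39 × 8 × 1 = 1009.7 kN.
Bearing (16 mm plate, F_u = 450 MPa): end bolts L_c = 47 − 27/2 = 33.5, R_n = min(1.2×33.5×16×450, 2.4×24×16×450) = 289.44 kN/bolt; interior L_c = 91 − 27 = 64, R_n = 414.72 kN/bolt. φR_n = 0.75 × (2×289.44 + 6×414.72) = 2300.4 kN.
Governing: min(1009.7, 2300.4) = 1009.7 kN → bolt shear.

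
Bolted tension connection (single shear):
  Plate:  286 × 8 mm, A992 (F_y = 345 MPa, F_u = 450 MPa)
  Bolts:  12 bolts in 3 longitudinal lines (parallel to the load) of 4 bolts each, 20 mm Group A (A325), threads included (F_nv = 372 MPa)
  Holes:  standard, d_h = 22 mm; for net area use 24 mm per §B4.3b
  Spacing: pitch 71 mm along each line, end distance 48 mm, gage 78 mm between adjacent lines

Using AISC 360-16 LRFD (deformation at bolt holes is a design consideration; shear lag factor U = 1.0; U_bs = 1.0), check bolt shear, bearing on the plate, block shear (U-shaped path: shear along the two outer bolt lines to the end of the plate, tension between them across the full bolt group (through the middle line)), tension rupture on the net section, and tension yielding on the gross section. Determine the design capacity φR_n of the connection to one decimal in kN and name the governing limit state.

Bolt shear: A_b = π(20)²/4 = 314.16 mm². φR_n = 0.75 × 372 × 314.16 × 12 × 1 = 1051.8 kN.
Bearing (8 mm plate, F_u = 450 MPa): end bolts L_c = 48 − 22/2 = 37, R_n = min(1.2×37×8×450, 2.4×20×8×450) = 159.84 kN/bolt; interior L_c = 71 − 22 = 49, R_n = 172.8 kN/bolt. φR_n = 0.75 × (3×159.84 + 9×172.8) = 1526.0 kN.
Block shear: shear path 2×[48+3×71] = 2×261 mm, A_gv = 4176, A_nv = 2×(261 − 3.5×24)×8 = 2832 mm²; tension across gage: (156 − 2×24)×8 = 864 mm². R_n = min(0.6×450×2832, 0.6×345×4176) + 1.0×450×864 = min(764.64, 864.43) + 388.8 = 1153.4 kN. φR_n = 0.75 × 1153.4 = 865.1 kN.
Tension rupture (net): A_n = (286 − 3×24)×8 = 1712 mm² (U = 1.0, A_e = A_n). φR_n = 0.75 × 450 × 1712 = 577.8 kN.
Tension yield (gross): A_g = 286×8 = 2288 mm². φR_n = 0.90 × 345 × 2288 = 710.4 kN.
Governing: min(1051.8, 1526.0, 865.1, 577.8, 710.4) = 577.8 kN → net-section rupture.

577.8 kN (net-section rupture governs)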